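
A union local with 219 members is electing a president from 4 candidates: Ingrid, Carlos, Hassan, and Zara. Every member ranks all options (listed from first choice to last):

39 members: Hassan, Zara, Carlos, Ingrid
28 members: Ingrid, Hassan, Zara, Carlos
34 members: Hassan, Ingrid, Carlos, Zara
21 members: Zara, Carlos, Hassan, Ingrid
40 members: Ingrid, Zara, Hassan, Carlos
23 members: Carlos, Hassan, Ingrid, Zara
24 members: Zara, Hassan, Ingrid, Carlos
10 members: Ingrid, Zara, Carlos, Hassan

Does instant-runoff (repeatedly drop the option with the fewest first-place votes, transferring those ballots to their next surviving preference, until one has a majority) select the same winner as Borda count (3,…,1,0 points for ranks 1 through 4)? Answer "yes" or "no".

Instant-runoff — R1 Ingrid 78, Carlos 23, Hassan 73, Zara 45 (Carlos out); R2 Ingrid 78, Hassan 96, Zara 45 (Zara out); R3 Ingrid 78, Hassan 141 (Hassan winner). Winner: Hassan.
Borda — scores: Ingrid 349, Carlos 194, Hassan 430, Zara 341. Winner: Hassan.
The two methods agree.

yes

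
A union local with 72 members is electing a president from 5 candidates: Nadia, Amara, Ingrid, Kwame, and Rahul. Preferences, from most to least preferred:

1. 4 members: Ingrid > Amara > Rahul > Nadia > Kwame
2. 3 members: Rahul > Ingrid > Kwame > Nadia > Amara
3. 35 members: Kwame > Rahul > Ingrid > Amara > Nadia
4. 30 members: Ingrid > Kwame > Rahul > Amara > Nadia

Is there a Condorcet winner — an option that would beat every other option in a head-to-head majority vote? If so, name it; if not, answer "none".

Checking pairwise contests:
Amara beats Nadia 69–3.
Ingrid beats Amara 72–0.
Rahul beats Ingrid 38–34.
Ingrid beats Kwame 37–35.
Kwame beats Rahul 65–7.
Every option loses at least one head-to-head, so there is no Condorcet winner.

none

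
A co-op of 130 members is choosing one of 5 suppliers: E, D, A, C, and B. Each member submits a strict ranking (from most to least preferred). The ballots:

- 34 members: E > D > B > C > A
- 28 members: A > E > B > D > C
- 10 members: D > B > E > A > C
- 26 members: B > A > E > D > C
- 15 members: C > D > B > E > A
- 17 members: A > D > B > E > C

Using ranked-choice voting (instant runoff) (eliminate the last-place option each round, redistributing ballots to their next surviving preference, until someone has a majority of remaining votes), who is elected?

B

Round 1: E 34, D 10, A 45, C 15, B 26. Eliminate D.
Round 2: E 34, A 45, C 15, B 36. Eliminate C.
Round 3: E 34, A 45, B 51. Eliminate E.
Round 4: A 45, B 85. B has a majority.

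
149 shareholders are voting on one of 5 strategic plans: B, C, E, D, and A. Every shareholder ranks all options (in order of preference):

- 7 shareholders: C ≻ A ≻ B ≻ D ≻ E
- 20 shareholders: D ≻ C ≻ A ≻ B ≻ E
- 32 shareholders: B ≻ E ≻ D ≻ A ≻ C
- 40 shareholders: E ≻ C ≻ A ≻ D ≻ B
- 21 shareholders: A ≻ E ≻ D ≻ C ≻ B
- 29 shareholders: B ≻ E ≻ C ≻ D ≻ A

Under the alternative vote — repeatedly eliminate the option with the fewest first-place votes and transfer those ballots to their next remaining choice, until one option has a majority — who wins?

A

Round 1: B 61, C 7, E 40, D 20, A 21. Eliminate C.
Round 2: B 61, E 40, D 20, A 28. Eliminate D.
Round 3: B 61, E 40, A 48. Eliminate E.
Round 4: B 61, A 88. A has a majority.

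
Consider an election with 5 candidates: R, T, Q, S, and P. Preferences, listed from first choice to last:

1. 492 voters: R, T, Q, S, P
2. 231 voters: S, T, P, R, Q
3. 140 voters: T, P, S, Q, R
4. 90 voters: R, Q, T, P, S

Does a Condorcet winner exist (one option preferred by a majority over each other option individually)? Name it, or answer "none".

R vs T: 582–371 for R.
R vs Q: 813–140 for R.
R vs S: 582–371 for R.
R vs P: 582–371 for R.
R beats every other option head-to-head.

R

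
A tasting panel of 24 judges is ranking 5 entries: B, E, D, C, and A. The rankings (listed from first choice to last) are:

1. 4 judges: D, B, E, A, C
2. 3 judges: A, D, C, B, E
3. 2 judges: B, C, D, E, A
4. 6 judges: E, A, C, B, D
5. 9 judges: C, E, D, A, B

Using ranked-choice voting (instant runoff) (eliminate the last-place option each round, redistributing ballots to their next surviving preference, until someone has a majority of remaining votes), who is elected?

C

Round 1: B 2, E 6, D 4, C 9, A 3. Eliminate B.
Round 2: E 6, D 4, C 11, A 3. Eliminate A.
Round 3: E 6, D 7, C 11. Eliminate E.
Round 4: D 7, C 17. C has a majority.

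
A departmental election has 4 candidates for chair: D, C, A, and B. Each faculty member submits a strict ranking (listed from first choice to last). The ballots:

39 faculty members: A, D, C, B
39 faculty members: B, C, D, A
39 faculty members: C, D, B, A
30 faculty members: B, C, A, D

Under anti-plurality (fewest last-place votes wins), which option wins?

C

Last-place votes: D 30, C 0, A 78, B 39.
C is ranked last by the fewest voters, so C wins.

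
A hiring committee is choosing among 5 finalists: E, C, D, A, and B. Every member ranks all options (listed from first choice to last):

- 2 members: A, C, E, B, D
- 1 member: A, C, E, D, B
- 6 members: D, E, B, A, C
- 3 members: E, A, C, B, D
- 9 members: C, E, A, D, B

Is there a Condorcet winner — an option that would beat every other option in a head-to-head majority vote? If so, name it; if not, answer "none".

none

Checking pairwise contests:
C beats E 12–9.
A beats C 12–9.
E beats D 15–6.
E beats A 18–3.
E beats B 21–0.
Every option loses at least one head-to-head, so there is no Condorcet winner.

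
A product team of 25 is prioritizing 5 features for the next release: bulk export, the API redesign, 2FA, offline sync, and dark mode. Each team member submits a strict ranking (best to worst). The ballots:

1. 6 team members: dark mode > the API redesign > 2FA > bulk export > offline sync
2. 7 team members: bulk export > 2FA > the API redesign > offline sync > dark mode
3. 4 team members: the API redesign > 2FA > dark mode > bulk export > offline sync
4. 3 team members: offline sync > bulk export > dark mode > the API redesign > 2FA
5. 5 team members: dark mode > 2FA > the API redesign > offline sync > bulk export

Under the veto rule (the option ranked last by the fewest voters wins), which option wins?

Last-place votes: bulk export 5, the API redesign 0, 2FA 3, offline sync 10, dark mode 7.
the API redesign is ranked last by the fewest voters, so the API redesign wins.

the API redesign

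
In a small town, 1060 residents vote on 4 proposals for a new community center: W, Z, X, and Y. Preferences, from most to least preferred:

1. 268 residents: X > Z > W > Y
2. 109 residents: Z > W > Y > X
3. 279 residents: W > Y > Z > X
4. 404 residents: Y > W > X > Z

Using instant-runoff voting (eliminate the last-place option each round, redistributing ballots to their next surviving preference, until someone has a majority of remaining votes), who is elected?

Round 1: W 279, Z 109, X 268, Y 404. Eliminate Z.
Round 2: W 388, X 268, Y 404. Eliminate X.
Round 3: W 656, Y 404. W has a majority.

W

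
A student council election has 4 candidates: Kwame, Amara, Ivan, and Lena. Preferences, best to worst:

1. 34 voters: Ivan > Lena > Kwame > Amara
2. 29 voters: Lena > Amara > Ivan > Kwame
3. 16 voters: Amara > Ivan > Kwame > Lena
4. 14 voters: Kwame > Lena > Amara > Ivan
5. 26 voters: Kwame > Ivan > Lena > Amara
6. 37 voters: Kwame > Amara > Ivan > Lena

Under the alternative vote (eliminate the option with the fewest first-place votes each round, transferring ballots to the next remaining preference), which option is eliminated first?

Round 1: Kwame 77, Amara 16, Ivan 34, Lena 29. Eliminate Amara.

Amara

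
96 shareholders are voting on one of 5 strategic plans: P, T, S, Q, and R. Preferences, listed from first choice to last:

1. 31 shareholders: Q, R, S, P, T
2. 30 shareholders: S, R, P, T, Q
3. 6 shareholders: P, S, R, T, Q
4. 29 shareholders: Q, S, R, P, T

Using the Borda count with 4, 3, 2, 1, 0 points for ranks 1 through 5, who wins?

P: 31·1 + 30·2 + 6·4 + 29·1 = 144
T: 31·0 + 30·1 + 6·1 + 29·0 = 36
S: 31·2 + 30·4 + 6·3 + 29·3 = 287
Q: 31·4 + 30·0 + 6·0 + 29·4 = 240
R: 31·3 + 30·3 + 6·2 + 29·2 = 253
S has the highest Borda score (287).

S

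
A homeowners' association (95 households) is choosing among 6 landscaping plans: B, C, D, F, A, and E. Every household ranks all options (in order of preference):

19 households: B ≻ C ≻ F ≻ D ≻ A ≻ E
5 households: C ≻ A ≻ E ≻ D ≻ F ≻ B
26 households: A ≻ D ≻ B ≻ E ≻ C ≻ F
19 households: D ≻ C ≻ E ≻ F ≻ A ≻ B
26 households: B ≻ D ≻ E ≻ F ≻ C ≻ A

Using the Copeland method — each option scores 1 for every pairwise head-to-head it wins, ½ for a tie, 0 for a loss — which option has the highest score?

B: beats C, F, and E; loses to D and A → score 3.
C: beats F and A; loses to B, D, and E → score 2.
D: beats B, C, F, A, and E → score 5.
F: beats A; loses to B, C, D, and E → score 1.
A: beats B and E; loses to C, D, and F → score 2.
E: beats C and F; loses to B, D, and A → score 2.
D has the best pairwise record.

D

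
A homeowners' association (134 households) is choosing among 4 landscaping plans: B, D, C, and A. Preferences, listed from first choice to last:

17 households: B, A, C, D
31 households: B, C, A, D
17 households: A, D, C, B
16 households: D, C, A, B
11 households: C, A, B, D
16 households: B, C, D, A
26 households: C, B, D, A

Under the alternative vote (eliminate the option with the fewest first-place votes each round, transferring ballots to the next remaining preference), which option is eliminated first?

D

Round 1: B 64, D 16, C 37, A 17. Eliminate D.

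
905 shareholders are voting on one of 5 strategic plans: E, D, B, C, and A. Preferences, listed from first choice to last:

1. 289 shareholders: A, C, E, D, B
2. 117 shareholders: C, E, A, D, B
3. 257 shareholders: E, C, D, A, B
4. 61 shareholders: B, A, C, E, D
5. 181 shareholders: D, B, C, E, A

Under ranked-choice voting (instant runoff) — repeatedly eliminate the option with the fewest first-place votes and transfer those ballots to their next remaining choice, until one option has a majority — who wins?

E

Round 1: E 257, D 181, B 61, C 117, A 289. Eliminate B.
Round 2: E 257, D 181, C 117, A 350. Eliminate C.
Round 3: E 374, D 181, A 350. Eliminate D.
Round 4: E 555, A 350. E has a majority.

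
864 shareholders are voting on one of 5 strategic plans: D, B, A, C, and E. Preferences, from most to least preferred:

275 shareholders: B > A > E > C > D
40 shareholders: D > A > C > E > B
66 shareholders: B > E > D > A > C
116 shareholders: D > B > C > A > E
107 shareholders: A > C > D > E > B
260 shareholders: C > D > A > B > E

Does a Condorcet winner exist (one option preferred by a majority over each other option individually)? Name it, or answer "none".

Checking pairwise contests:
C beats D 642–222.
D beats B 523–341.
D beats A 482–382.
B beats C 457–407.
D beats E 523–341.
Every option loses at least one head-to-head, so there is no Condorcet winner.

none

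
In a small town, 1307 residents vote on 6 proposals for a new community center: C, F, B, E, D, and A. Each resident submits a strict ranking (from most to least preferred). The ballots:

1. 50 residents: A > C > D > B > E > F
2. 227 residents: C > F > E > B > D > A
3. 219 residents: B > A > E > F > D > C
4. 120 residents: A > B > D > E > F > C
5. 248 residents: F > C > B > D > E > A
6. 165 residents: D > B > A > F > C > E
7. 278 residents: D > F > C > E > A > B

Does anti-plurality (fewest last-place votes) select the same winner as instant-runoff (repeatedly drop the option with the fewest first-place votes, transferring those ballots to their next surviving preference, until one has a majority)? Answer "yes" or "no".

Anti-plurality — last-place votes: C 339, F 50, B 278, E 165, D 0, A 475. Winner: D.
Instant-runoff — R1 C 227, F 248, B 219, E 0, D 443, A 170 (E out); R2 C 227, F 248, B 219, D 443, A 170 (A out); R3 C 277, F 248, B 339, D 443 (F out); R4 C 525, B 339, D 443 (B out); R5 C 525, D 782 (D winner). Winner: D.
The two methods agree.

yes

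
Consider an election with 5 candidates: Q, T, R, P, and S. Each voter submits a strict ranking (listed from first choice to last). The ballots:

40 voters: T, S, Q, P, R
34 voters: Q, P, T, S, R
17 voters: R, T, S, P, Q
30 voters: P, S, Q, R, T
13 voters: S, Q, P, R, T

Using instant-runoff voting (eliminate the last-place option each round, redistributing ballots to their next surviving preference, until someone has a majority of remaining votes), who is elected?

Q

Round 1: Q 34, T 40, R 17, P 30, S 13. Eliminate S.
Round 2: Q 47, T 40, R 17, P 30. Eliminate R.
Round 3: Q 47, T 57, P 30. Eliminate P.
Round 4: Q 77, T 57. Q has a majority.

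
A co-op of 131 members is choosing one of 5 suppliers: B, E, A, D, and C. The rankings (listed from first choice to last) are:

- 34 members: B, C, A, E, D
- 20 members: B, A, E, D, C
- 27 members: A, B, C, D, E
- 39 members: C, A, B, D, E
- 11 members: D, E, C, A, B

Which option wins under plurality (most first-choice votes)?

B

First-place votes: B 54, E 0, A 27, D 11, C 39.
B has the most first-place votes.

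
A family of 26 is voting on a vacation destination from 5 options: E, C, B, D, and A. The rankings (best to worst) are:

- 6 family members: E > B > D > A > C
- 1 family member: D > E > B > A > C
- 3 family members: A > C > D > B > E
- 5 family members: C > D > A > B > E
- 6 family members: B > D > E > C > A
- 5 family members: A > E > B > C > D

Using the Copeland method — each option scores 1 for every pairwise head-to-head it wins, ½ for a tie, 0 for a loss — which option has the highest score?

B

E: beats C; ties A; loses to B and D → score 1.5.
C: ties D; loses to E, B, and A → score 0.5.
B: beats E, C, and D; ties A → score 3.5.
D: beats E and A; ties C; loses to B → score 2.5.
A: beats C; ties E and B; loses to D → score 2.
B has the best pairwise record.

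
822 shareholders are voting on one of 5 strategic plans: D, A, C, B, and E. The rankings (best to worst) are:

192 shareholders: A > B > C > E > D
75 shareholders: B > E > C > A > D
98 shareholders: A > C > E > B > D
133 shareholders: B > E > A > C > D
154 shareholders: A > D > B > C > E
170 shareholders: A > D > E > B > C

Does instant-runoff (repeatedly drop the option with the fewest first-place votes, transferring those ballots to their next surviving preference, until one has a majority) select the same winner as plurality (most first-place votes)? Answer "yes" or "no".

yes

Instant-runoff — R1 D 0, A 614, C 0, B 208, E 0 (A winner). Winner: A.
Plurality — first-place votes: D 0, A 614, C 0, B 208, E 0. Winner: A.
The two methods agree.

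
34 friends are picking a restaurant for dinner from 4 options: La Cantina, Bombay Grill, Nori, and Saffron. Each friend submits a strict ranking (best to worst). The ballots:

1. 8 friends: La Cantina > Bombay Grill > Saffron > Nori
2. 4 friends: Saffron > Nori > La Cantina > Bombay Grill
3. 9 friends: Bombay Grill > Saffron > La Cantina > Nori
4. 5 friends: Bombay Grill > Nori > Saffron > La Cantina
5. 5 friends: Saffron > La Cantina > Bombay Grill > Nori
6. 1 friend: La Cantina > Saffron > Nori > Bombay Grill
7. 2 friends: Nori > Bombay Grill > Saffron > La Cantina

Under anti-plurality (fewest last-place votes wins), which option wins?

Saffron

Last-place votes: La Cantina 7, Bombay Grill 5, Nori 22, Saffron 0.
Saffron is ranked last by the fewest voters, so Saffron wins.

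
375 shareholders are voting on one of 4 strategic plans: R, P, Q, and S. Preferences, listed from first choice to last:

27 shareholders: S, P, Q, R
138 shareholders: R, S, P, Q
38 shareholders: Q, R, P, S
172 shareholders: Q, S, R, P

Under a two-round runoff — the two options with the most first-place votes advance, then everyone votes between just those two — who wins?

Q

Round 1 first-place votes: R 138, P 0, Q 210, S 27.
Q and R advance.
Runoff: Q is preferred to R by 237 voters; R by 138.
Q wins the runoff.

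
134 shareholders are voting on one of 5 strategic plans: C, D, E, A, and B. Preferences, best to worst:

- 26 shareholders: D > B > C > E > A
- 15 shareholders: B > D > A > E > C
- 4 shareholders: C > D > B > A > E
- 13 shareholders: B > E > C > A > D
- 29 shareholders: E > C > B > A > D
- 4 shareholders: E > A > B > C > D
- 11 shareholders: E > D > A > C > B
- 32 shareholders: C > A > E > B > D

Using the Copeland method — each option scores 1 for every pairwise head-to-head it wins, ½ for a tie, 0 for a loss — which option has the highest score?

E

C: beats D, A, and B; loses to E → score 3.
D: loses to C, E, A, and B → score 0.
E: beats C, D, A, and B → score 4.
A: beats D; loses to C, E, and B → score 1.
B: beats D and A; loses to C and E → score 2.
E has the best pairwise record.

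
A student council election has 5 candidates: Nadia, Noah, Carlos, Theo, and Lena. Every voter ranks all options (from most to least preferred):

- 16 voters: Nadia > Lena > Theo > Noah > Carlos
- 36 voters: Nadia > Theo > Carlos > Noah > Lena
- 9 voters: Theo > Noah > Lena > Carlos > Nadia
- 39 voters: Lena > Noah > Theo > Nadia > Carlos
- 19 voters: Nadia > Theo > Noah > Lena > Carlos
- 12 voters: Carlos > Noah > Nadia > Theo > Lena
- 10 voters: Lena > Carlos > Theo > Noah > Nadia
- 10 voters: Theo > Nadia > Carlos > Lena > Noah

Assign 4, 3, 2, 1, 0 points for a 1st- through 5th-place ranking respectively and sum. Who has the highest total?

Theo

Nadia: 16·4 + 36·4 + 9·0 + 39·1 + 19·4 + 12·2 + 10·0 + 10·3 = 377
Noah: 16·1 + 36·1 + 9·3 + 39·3 + 19·2 + 12·3 + 10·1 + 10·0 = 280
Carlos: 16·0 + 36·2 + 9·1 + 39·0 + 19·0 + 12·4 + 10·3 + 10·2 = 179
Theo: 16·2 + 36·3 + 9·4 + 39·2 + 19·3 + 12·1 + 10·2 + 10·4 = 383
Lena: 16·3 + 36·0 + 9·2 + 39·4 + 19·1 + 12·0 + 10·4 + 10·1 = 291
Theo has the highest Borda score (383).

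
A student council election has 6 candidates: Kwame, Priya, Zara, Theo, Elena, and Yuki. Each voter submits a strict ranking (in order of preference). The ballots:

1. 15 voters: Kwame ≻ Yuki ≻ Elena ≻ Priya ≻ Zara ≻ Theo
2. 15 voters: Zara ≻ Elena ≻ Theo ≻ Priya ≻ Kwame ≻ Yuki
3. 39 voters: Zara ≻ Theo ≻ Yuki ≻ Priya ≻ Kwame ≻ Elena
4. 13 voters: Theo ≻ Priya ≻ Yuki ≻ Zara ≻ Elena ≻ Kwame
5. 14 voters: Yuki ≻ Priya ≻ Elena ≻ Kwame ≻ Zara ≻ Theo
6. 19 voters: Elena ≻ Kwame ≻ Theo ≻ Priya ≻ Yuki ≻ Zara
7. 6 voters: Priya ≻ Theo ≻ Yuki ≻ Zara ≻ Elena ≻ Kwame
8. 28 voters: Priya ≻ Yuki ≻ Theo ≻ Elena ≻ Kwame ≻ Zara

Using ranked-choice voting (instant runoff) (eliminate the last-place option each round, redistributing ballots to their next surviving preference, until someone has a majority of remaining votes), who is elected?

Round 1: Kwame 15, Priya 34, Zara 54, Theo 13, Elena 19, Yuki 14. Eliminate Theo.
Round 2: Kwame 15, Priya 47, Zara 54, Elena 19, Yuki 14. Eliminate Yuki.
Round 3: Kwame 15, Priya 61, Zara 54, Elena 19. Eliminate Kwame.
Round 4: Priya 61, Zara 54, Elena 34. Eliminate Elena.
Round 5: Priya 95, Zara 54. Priya has a majority.

Priya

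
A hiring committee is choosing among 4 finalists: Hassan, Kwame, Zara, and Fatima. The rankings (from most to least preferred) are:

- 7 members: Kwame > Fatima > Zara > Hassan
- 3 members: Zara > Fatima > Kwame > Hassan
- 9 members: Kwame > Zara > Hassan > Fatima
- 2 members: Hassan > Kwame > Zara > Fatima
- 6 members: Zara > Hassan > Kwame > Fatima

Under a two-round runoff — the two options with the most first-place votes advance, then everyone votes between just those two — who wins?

Kwame

Round 1 first-place votes: Hassan 2, Kwame 16, Zara 9, Fatima 0.
Kwame and Zara advance.
Runoff: Kwame is preferred to Zara by 18 voters; Zara by 9.
Kwame wins the runoff.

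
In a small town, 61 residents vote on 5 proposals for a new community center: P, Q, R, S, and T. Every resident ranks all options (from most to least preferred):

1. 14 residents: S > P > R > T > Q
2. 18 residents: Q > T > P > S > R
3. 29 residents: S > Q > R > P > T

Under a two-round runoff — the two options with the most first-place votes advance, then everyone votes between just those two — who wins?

Round 1 first-place votes: P 0, Q 18, R 0, S 43, T 0.
S and Q advance.
Runoff: S is preferred to Q by 43 voters; Q by 18.
S wins the runoff.

S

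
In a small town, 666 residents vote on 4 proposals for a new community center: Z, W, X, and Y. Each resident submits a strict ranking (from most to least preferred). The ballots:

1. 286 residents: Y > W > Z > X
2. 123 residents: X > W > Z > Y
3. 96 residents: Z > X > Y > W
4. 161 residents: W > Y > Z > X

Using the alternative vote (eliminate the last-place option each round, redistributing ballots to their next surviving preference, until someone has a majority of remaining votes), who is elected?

Round 1: Z 96, W 161, X 123, Y 286. Eliminate Z.
Round 2: W 161, X 219, Y 286. Eliminate W.
Round 3: X 219, Y 447. Y has a majority.

Y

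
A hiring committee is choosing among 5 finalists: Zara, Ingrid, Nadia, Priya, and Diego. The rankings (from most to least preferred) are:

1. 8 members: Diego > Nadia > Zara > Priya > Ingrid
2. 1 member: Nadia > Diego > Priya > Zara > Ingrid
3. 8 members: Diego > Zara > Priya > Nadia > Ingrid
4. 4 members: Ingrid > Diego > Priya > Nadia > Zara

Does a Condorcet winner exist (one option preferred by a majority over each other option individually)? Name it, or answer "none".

Diego

Diego vs Zara: 21–0 for Diego.
Diego vs Ingrid: 17–4 for Diego.
Diego vs Nadia: 20–1 for Diego.
Diego vs Priya: 21–0 for Diego.
Diego beats every other option head-to-head.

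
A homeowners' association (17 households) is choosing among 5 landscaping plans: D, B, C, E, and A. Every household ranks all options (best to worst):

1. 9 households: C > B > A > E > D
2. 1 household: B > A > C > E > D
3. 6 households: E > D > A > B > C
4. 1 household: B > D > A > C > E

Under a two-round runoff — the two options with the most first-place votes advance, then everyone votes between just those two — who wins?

C

Round 1 first-place votes: D 0, B 2, C 9, E 6, A 0.
C and E advance.
Runoff: C is preferred to E by 11 voters; E by 6.
C wins the runoff.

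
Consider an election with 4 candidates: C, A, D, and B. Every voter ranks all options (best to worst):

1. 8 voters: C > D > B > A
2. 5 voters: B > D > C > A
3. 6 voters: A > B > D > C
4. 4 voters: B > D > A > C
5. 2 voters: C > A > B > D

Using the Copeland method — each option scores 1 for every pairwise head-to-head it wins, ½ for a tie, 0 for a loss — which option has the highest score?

C: beats A; loses to D and B → score 1.
A: loses to C, D, and B → score 0.
D: beats C and A; loses to B → score 2.
B: beats C, A, and D → score 3.
B has the best pairwise record.

B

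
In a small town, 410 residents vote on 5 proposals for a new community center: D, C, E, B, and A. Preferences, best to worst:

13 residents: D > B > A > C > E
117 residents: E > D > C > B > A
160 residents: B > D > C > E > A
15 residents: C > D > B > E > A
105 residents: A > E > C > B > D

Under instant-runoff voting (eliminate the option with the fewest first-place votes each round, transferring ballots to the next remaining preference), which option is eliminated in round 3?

Round 1: D 13, C 15, E 117, B 160, A 105. Eliminate D.
Round 2: C 15, E 117, B 173, A 105. Eliminate C.
Round 3: E 117, B 188, A 105. Eliminate A.

A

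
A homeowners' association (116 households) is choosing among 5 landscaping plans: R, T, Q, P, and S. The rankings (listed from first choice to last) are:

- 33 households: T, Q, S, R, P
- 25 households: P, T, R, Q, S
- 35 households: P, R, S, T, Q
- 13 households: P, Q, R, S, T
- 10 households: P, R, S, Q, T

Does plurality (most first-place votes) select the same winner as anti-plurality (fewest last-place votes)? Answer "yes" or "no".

no

Plurality — first-place votes: R 0, T 33, Q 0, P 83, S 0. Winner: P.
Anti-plurality — last-place votes: R 0, T 23, Q 35, P 33, S 25. Winner: R.
The two methods disagree.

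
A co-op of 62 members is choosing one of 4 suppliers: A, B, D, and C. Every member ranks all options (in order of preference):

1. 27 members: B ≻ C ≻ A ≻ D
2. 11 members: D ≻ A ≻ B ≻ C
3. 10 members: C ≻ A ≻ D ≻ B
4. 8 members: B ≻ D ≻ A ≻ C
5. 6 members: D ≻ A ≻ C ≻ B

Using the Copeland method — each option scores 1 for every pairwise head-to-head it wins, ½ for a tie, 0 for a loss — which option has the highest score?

B

A: beats D; loses to B and C → score 1.
B: beats A, D, and C → score 3.
D: loses to A, B, and C → score 0.
C: beats A and D; loses to B → score 2.
B has the best pairwise record.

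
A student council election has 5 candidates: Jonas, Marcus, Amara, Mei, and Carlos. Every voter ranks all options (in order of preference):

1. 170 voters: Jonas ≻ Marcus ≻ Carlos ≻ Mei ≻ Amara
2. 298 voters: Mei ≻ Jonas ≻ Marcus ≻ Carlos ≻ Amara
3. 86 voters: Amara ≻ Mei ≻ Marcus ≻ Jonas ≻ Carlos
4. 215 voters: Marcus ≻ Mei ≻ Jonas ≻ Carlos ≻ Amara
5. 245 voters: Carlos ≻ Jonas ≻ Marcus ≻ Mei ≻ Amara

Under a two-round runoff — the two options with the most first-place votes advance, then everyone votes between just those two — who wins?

Round 1 first-place votes: Jonas 170, Marcus 215, Amara 86, Mei 298, Carlos 245.
Mei and Carlos advance.
Runoff: Mei is preferred to Carlos by 599 voters; Carlos by 415.
Mei wins the runoff.

Mei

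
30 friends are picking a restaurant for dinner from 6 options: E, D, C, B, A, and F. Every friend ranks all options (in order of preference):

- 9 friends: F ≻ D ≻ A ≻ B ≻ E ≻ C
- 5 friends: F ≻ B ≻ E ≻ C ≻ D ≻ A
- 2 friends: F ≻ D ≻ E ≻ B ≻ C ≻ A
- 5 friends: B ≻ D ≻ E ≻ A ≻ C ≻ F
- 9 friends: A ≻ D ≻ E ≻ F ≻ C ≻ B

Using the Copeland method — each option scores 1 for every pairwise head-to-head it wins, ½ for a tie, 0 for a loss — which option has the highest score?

E: beats C; loses to D, B, A, and F → score 1.
D: beats E, C, B, and A; loses to F → score 4.
C: loses to E, D, B, A, and F → score 0.
B: beats E and C; loses to D, A, and F → score 2.
A: beats E, C, and B; loses to D and F → score 3.
F: beats E, D, C, B, and A → score 5.
F has the best pairwise record.

F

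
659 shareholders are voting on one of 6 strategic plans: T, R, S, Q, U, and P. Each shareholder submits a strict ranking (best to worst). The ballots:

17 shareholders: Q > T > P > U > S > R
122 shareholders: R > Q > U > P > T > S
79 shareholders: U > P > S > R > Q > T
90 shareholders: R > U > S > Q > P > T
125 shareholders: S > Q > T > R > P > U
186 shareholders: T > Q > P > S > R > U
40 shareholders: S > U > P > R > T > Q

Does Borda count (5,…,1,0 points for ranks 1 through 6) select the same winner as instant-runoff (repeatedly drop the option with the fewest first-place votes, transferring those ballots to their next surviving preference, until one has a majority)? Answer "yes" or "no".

Borda — scores: T 1535, R 1734, S 1721, Q 2076, U 1315, P 1504. Winner: Q.
Instant-runoff — R1 T 186, R 212, S 165, Q 17, U 79, P 0 (P out); R2 T 186, R 212, S 165, Q 17, U 79 (Q out); R3 T 203, R 212, S 165, U 79 (U out); R4 T 203, R 212, S 244 (T out); R5 R 212, S 447 (S winner). Winner: S.
The two methods disagree.

no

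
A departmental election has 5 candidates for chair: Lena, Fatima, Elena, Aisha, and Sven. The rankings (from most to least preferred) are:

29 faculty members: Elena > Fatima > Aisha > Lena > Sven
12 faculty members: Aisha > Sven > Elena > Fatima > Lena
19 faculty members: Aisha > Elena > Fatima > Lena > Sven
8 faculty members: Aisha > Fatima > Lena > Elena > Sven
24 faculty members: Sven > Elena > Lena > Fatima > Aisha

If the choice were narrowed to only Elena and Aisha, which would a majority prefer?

Elena

Voters preferring Elena to Aisha: 53; preferring Aisha to Elena: 39.
Elena wins the head-to-head.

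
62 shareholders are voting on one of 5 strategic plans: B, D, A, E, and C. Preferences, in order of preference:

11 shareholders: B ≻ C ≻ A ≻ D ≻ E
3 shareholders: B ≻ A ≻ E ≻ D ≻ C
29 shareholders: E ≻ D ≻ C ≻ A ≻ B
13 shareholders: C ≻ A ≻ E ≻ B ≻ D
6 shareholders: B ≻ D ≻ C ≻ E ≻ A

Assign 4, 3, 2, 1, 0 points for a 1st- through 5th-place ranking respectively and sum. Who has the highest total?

C

B: 11·4 + 3·4 + 29·0 + 13·1 + 6·4 = 93
D: 11·1 + 3·1 + 29·3 + 13·0 + 6·3 = 119
A: 11·2 + 3·3 + 29·1 + 13·3 + 6·0 = 99
E: 11·0 + 3·2 + 29·4 + 13·2 + 6·1 = 154
C: 11·3 + 3·0 + 29·2 + 13·4 + 6·2 = 155
C has the highest Borda score (155).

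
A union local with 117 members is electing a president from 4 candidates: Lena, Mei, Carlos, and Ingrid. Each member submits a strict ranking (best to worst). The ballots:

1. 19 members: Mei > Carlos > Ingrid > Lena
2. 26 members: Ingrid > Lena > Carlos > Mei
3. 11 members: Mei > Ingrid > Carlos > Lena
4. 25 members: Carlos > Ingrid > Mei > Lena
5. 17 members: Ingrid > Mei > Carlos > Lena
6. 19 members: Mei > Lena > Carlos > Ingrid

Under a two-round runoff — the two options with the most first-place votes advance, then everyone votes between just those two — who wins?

Round 1 first-place votes: Lena 0, Mei 49, Carlos 25, Ingrid 43.
Mei and Ingrid advance.
Runoff: Mei is preferred to Ingrid by 49 voters; Ingrid by 68.
Ingrid wins the runoff.

Ingrid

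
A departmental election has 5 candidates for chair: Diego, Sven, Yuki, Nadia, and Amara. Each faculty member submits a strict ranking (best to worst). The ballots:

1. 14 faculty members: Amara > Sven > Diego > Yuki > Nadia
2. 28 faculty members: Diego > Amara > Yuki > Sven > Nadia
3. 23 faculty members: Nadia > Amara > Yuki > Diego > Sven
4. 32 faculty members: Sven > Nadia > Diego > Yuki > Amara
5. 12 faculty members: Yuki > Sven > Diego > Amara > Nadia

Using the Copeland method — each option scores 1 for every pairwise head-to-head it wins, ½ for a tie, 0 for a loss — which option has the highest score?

Nadia

Diego: beats Yuki and Amara; loses to Sven and Nadia → score 2.
Sven: beats Diego and Nadia; loses to Yuki and Amara → score 2.
Yuki: beats Sven; loses to Diego, Nadia, and Amara → score 1.
Nadia: beats Diego, Yuki, and Amara; loses to Sven → score 3.
Amara: beats Sven and Yuki; loses to Diego and Nadia → score 2.
Nadia has the best pairwise record.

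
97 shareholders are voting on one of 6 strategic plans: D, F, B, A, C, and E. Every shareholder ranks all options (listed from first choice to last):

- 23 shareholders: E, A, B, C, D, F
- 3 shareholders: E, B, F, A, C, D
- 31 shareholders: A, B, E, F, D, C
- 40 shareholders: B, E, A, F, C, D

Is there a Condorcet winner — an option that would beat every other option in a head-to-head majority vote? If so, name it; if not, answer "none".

Checking pairwise contests:
F beats D 74–23.
B beats F 97–0.
A beats B 54–43.
E beats A 66–31.
F beats C 74–23.
B beats E 71–26.
Every option loses at least one head-to-head, so there is no Condorcet winner.

none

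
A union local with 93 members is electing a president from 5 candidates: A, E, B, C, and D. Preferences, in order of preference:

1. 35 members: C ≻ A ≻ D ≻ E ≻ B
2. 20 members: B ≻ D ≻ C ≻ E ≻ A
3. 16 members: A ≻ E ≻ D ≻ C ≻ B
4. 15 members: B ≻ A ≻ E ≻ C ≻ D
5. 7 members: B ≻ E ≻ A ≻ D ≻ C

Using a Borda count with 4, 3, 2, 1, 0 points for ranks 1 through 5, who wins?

A: 35·3 + 20·0 + 16·4 + 15·3 + 7·2 = 228
E: 35·1 + 20·1 + 16·3 + 15·2 + 7·3 = 154
B: 35·0 + 20·4 + 16·0 + 15·4 + 7·4 = 168
C: 35·4 + 20·2 + 16·1 + 15·1 + 7·0 = 211
D: 35·2 + 20·3 + 16·2 + 15·0 + 7·1 = 169
A has the highest Borda score (228).

A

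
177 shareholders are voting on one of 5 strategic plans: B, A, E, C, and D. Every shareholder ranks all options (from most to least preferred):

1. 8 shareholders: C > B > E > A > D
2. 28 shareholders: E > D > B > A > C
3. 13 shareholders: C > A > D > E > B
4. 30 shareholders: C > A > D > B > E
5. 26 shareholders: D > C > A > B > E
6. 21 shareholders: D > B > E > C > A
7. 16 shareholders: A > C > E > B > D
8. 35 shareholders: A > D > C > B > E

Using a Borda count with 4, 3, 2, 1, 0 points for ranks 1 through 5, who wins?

B: 8·3 + 28·2 + 13·0 + 30·1 + 26·1 + 21·3 + 16·1 + 35·1 = 250
A: 8·1 + 28·1 + 13·3 + 30·3 + 26·2 + 21·0 + 16·4 + 35·4 = 421
E: 8·2 + 28·4 + 13·1 + 30·0 + 26·0 + 21·2 + 16·2 + 35·0 = 215
C: 8·4 + 28·0 + 13·4 + 30·4 + 26·3 + 21·1 + 16·3 + 35·2 = 421
D: 8·0 + 28·3 + 13·2 + 30·2 + 26·4 + 21·4 + 16·0 + 35·3 = 463
D has the highest Borda score (463).

D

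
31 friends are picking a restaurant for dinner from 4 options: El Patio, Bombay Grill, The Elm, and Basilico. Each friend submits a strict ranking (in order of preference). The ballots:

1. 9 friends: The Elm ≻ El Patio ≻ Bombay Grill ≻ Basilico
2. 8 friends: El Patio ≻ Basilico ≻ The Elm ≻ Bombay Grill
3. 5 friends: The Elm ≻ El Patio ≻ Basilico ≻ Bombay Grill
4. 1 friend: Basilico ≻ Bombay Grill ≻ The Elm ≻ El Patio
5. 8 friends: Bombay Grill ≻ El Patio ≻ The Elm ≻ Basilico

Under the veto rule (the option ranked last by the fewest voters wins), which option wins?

Last-place votes: El Patio 1, Bombay Grill 13, The Elm 0, Basilico 17.
The Elm is ranked last by the fewest voters, so The Elm wins.

The Elm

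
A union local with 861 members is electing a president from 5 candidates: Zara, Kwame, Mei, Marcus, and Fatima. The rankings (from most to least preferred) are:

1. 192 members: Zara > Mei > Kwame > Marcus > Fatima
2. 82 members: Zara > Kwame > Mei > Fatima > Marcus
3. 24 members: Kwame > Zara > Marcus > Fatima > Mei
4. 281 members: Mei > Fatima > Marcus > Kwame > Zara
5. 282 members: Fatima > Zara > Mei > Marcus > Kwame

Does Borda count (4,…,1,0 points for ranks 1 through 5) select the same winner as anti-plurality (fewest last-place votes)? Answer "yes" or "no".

yes

Borda — scores: Zara 2014, Kwame 1007, Mei 2428, Marcus 1084, Fatima 2077. Winner: Mei.
Anti-plurality — last-place votes: Zara 281, Kwame 282, Mei 24, Marcus 82, Fatima 192. Winner: Mei.
The two methods agree.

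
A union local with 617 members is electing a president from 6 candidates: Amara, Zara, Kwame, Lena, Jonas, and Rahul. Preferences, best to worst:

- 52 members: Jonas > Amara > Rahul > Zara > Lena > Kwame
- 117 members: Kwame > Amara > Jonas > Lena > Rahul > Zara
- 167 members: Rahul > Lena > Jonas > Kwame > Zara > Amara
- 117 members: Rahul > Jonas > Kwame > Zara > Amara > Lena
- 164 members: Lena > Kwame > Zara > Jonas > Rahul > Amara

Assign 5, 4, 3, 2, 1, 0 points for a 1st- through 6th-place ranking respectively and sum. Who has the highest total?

Kwame

Amara: 52·4 + 117·4 + 167·0 + 117·1 + 164·0 = 793
Zara: 52·2 + 117·0 + 167·1 + 117·2 + 164·3 = 997
Kwame: 52·0 + 117·5 + 167·2 + 117·3 + 164·4 = 1926
Lena: 52·1 + 117·2 + 167·4 + 117·0 + 164·5 = 1774
Jonas: 52·5 + 117·3 + 167·3 + 117·4 + 164·2 = 1908
Rahul: 52·3 + 117·1 + 167·5 + 117·5 + 164·1 = 1857
Kwame has the highest Borda score (1926).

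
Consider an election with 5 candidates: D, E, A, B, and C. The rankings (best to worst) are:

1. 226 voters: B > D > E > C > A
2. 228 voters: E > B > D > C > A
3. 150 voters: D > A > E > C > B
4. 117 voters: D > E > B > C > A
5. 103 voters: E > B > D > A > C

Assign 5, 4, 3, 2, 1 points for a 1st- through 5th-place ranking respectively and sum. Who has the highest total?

D: 226·4 + 228·3 + 150·5 + 117·5 + 103·3 = 3232
E: 226·3 + 228·5 + 150·3 + 117·4 + 103·5 = 3251
A: 226·1 + 228·1 + 150·4 + 117·1 + 103·2 = 1377
B: 226·5 + 228·4 + 150·1 + 117·3 + 103·4 = 2955
C: 226·2 + 228·2 + 150·2 + 117·2 + 103·1 = 1545
E has the highest Borda score (3251).

E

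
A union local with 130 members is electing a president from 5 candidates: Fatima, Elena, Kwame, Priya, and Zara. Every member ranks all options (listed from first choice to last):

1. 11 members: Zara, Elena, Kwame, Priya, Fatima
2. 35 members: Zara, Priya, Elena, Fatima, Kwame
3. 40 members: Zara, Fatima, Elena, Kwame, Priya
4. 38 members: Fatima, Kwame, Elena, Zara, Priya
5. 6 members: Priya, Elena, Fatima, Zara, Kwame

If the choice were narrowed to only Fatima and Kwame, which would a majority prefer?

Fatima

Voters preferring Fatima to Kwame: 119; preferring Kwame to Fatima: 11.
Fatima wins the head-to-head.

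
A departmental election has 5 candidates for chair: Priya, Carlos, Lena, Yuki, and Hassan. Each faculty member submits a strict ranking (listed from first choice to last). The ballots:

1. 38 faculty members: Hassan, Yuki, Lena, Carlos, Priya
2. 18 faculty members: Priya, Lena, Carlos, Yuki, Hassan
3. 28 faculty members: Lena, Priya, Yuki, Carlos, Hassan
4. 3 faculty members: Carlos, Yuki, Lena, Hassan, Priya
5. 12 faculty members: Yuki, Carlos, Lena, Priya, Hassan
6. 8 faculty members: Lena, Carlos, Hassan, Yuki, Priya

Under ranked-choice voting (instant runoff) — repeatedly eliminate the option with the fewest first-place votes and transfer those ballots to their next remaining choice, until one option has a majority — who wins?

Lena

Round 1: Priya 18, Carlos 3, Lena 36, Yuki 12, Hassan 38. Eliminate Carlos.
Round 2: Priya 18, Lena 36, Yuki 15, Hassan 38. Eliminate Yuki.
Round 3: Priya 18, Lena 51, Hassan 38. Eliminate Priya.
Round 4: Lena 69, Hassan 38. Lena has a majority.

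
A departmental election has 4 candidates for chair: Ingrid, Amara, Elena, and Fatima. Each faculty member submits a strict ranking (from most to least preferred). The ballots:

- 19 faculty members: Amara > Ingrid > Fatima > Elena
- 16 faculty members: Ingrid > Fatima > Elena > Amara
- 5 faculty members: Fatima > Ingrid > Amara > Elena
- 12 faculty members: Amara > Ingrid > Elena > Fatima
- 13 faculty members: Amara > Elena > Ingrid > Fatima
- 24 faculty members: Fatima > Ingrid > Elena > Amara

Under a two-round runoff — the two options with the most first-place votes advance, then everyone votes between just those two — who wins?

Fatima

Round 1 first-place votes: Ingrid 16, Amara 44, Elena 0, Fatima 29.
Amara and Fatima advance.
Runoff: Amara is preferred to Fatima by 44 voters; Fatima by 45.
Fatima wins the runoff.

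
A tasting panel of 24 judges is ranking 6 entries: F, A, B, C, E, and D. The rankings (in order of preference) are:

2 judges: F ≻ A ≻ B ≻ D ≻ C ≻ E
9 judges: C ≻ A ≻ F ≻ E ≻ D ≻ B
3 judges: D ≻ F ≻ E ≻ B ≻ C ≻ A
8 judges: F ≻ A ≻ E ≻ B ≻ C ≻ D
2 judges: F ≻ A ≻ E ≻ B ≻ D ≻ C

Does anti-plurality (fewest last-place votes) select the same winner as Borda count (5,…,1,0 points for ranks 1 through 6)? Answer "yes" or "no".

Anti-plurality — last-place votes: F 0, A 3, B 9, C 2, E 2, D 8. Winner: F.
Borda — scores: F 99, A 84, B 32, C 58, E 57, D 30. Winner: F.
The two methods agree.

yes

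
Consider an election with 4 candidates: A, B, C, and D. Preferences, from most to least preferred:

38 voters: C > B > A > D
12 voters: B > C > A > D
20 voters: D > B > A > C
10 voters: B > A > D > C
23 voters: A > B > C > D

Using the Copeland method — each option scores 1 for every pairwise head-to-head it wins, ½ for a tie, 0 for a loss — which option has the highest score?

A: beats C and D; loses to B → score 2.
B: beats A, C, and D → score 3.
C: beats D; loses to A and B → score 1.
D: loses to A, B, and C → score 0.
B has the best pairwise record.

B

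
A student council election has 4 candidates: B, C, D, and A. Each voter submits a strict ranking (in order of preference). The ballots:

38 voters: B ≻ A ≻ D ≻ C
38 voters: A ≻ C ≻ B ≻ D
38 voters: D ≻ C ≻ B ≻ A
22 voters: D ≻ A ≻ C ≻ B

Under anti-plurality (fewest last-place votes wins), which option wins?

B

Last-place votes: B 22, C 38, D 38, A 38.
B is ranked last by the fewest voters, so B wins.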